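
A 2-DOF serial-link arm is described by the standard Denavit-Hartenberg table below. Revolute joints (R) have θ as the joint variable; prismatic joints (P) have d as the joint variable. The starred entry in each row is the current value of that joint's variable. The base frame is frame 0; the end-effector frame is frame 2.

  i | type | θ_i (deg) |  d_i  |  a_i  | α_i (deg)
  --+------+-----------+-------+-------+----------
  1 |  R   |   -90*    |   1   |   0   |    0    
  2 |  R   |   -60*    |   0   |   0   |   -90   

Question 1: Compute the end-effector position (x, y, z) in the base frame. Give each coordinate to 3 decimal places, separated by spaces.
after link 1: o_1 = (0.0000, 0.0000, 1.0000)
after link 2: o_2 = (0.0000, 0.0000, 1.0000)

0.000 0.000 1.000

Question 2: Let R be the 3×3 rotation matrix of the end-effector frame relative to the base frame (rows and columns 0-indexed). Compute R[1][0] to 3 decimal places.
End-effector x-axis (col 0 of R) = (-0.8660,-0.5000,0.0000)
R[1][0] = -0.5000

-0.500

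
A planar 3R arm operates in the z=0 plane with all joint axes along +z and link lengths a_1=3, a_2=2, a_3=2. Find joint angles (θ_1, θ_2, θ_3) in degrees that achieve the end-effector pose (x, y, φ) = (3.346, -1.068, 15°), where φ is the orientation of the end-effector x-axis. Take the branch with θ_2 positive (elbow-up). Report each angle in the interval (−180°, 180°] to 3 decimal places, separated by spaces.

-89.998 135.004 -30.006

wrist centre = target − a_3·(cos φ, sin φ) = (1.4141, -1.5856)
cos θ_2 = (4.5141−3²−2²)/(2·3·2) = -0.7072; θ_2 = 135.0044° (elbow-up)
β = atan2(-1.5856,1.4141) = -48.2719°; ψ = atan2(1.4141,1.5857) = 41.7265°
θ_1 = β − ψ = -89.9984°
θ_3 = φ − θ_1 − θ_2 = -30.0060° (wrapped to (-180°,180°])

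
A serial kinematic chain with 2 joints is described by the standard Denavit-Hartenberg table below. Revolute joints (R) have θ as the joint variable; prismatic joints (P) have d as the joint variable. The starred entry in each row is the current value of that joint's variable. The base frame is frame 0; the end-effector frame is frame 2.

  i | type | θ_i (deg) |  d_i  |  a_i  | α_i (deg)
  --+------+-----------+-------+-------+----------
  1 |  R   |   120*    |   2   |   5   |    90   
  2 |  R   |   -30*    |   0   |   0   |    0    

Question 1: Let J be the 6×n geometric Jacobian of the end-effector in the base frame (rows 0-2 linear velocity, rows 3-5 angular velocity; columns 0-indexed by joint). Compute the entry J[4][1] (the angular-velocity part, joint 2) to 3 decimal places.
0.500

axis z_1 = (0.8660,0.5000,0.0000); lever o_n−o_1 = (0.0000,0.0000,0.0000)
cross product → J_v[:, 1] = (0.0000,0.0000,0.0000)
J_ω[:, 1] = z_1
entry J[4][1] = 0.5000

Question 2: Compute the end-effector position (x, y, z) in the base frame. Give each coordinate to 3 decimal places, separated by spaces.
-2.500 4.330 2.000

after link 1: o_1 = (-2.5000, 4.3301, 2.0000)
after link 2: o_2 = (-2.5000, 4.3301, 2.0000)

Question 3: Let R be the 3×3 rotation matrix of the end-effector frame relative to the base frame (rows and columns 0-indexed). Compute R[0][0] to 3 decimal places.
End-effector x-axis (col 0 of R) = (-0.4330,0.7500,-0.5000)
R[0][0] = -0.4330

-0.433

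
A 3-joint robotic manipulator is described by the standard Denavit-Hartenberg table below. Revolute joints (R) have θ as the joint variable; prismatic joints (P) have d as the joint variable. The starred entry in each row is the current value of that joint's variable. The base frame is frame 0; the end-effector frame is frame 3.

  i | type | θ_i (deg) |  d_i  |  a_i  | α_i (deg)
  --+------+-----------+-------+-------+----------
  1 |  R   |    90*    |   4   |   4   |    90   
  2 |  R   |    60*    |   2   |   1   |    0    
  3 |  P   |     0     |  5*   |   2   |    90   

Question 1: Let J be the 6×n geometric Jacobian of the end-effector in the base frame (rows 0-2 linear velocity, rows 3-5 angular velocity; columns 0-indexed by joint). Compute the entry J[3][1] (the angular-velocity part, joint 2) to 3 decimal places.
1.000

axis z_1 = (1.0000,-0.0000,0.0000); lever o_n−o_1 = (7.0000,1.5000,2.5981)
cross product → J_v[:, 1] = (-0.0000,-2.5981,1.5000)
J_ω[:, 1] = z_1
entry J[3][1] = 1.0000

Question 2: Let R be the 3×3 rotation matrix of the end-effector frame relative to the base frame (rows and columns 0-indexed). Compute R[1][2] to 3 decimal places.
End-effector z-axis (col 2 of R) = (0.0000,0.8660,-0.5000)
R[1][2] = 0.8660

0.866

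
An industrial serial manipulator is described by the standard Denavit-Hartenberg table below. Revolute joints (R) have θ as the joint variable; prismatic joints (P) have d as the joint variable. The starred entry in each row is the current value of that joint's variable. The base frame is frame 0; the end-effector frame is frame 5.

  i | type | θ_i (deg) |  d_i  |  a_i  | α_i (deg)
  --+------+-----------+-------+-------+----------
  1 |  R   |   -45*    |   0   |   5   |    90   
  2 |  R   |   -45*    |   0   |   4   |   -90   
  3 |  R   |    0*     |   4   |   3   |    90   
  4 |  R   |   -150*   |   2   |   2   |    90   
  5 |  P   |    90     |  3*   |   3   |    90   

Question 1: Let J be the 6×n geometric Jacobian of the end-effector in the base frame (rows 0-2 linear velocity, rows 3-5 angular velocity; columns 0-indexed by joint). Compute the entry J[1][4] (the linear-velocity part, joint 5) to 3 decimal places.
-0.183

prismatic axis z_4 = (0.1830,-0.1830,0.9659)
J_v[:, 4] = z_4; J_ω[:, 4] = (0,0,0)
entry J[1][4] = -0.1830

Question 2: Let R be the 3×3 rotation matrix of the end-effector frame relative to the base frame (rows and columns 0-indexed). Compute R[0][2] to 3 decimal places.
-0.683

End-effector z-axis (col 2 of R) = (-0.6830,0.6830,0.2588)
R[0][2] = -0.6830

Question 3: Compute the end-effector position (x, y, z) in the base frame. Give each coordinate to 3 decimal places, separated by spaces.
after link 1: o_1 = (3.5355, -3.5355, 0.0000)
after link 2: o_2 = (5.5355, -5.5355, -2.8284)
after link 3: o_3 = (9.0355, -9.0355, -2.1213)
after link 4: o_4 = (6.2553, -9.0837, -1.6037)
after link 5: o_5 = (4.6830, -11.7541, 1.2941)

4.683 -11.754 1.294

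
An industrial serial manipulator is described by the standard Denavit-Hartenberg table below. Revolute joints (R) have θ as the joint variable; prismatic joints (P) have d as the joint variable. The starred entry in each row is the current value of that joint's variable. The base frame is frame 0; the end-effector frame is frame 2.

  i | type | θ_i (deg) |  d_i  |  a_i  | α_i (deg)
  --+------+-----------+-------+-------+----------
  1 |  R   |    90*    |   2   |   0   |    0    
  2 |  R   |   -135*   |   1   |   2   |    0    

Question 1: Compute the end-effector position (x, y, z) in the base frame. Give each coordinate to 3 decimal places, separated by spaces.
after link 1: o_1 = (0.0000, 0.0000, 2.0000)
after link 2: o_2 = (1.4142, -1.4142, 3.0000)

1.414 -1.414 3.000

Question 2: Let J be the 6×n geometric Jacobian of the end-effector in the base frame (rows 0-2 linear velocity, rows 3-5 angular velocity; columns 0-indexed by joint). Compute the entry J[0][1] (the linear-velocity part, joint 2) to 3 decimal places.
axis z_1 = (0.0000,0.0000,1.0000); lever o_n−o_1 = (1.4142,-1.4142,1.0000)
cross product → J_v[:, 1] = (1.4142,1.4142,-0.0000)
J_ω[:, 1] = z_1
entry J[0][1] = 1.4142

1.414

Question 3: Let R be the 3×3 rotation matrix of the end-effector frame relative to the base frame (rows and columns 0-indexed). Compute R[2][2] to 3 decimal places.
End-effector z-axis (col 2 of R) = (0.0000,0.0000,1.0000)
R[2][2] = 1.0000

1.000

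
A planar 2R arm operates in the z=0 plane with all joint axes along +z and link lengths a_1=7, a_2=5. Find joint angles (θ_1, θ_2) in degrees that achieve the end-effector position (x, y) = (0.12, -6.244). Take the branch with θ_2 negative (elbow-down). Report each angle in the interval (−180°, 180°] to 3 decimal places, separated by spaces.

cos θ_2 = (39.0019−7²−5²)/(2·7·5) = -0.5000; θ_2 = -119.9982° (elbow-down)
β = atan2(-6.2440,0.1200) = -88.8990°; ψ = atan2(-4.3302,4.5001) = -43.8975°
θ_1 = β − ψ = -45.0015°

-45.001 -119.998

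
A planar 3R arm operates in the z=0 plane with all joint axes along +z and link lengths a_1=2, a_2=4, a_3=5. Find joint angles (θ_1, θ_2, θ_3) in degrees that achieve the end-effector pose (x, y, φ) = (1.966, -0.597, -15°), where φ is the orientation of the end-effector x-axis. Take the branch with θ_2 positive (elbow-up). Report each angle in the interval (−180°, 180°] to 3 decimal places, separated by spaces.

59.994 135.000 150.006

wrist centre = target − a_3·(cos φ, sin φ) = (-2.8636, 0.6971)
cos θ_2 = (8.6863−2²−4²)/(2·2·4) = -0.7071; θ_2 = 134.9999° (elbow-up)
β = atan2(0.6971,-2.8636) = 166.3186°; ψ = atan2(2.8284,-0.8284) = 106.3248°
θ_1 = β − ψ = 59.9937°
θ_3 = φ − θ_1 − θ_2 = 150.0064° (wrapped to (-180°,180°])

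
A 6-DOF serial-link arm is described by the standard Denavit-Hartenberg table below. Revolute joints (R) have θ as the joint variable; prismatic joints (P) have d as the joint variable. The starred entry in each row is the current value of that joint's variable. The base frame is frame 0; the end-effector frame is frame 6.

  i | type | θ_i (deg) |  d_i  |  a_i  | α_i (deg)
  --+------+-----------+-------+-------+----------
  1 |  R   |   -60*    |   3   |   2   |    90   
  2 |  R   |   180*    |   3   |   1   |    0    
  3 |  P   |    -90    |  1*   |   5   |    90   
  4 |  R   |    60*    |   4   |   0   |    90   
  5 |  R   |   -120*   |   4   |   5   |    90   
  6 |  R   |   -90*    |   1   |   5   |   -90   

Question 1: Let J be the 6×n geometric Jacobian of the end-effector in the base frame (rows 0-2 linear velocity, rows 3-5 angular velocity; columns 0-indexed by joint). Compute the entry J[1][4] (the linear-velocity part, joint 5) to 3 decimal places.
axis z_4 = (0.4330,0.2500,0.8660); lever o_n−o_4 = (0.1764,4.5245,-2.5490)
cross product → J_v[:, 4] = (-4.5556,1.2566,1.9151)
J_ω[:, 4] = z_4
entry J[1][4] = 1.2566

1.257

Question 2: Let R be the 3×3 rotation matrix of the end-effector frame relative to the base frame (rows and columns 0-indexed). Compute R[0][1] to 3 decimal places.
End-effector y-axis (col 1 of R) = (-0.8995,0.0580,0.4330)
R[0][1] = -0.8995

-0.900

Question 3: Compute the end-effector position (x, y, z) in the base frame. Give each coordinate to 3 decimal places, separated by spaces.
after link 1: o_1 = (1.0000, -1.7321, 3.0000)
after link 2: o_2 = (-2.0981, -2.3660, 3.0000)
after link 3: o_3 = (-2.9641, -2.8660, 8.0000)
after link 4: o_4 = (-0.9641, -6.3301, 8.0000)
after link 5: o_5 = (0.4779, -0.4976, 10.2141)
after link 6: o_6 = (-0.7877, -1.8056, 5.4510)

-0.788 -1.806 5.451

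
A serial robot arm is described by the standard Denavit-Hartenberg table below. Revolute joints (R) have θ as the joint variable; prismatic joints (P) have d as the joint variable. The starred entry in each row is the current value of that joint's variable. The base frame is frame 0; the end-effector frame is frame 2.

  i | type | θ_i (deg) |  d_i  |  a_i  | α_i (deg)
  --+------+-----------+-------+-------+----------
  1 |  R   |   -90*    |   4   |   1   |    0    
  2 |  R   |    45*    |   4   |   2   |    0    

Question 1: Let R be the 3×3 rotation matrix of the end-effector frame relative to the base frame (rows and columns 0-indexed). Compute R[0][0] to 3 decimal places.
0.707

End-effector x-axis (col 0 of R) = (0.7071,-0.7071,0.0000)
R[0][0] = 0.7071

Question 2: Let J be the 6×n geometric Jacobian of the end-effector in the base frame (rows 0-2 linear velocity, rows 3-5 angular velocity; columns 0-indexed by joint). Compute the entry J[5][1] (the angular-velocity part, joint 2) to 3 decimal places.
1.000

axis z_1 = (0.0000,0.0000,1.0000); lever o_n−o_1 = (1.4142,-1.4142,4.0000)
cross product → J_v[:, 1] = (1.4142,1.4142,-0.0000)
J_ω[:, 1] = z_1
entry J[5][1] = 1.0000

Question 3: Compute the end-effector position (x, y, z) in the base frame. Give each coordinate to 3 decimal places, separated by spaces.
1.414 -2.414 8.000

after link 1: o_1 = (0.0000, -1.0000, 4.0000)
after link 2: o_2 = (1.4142, -2.4142, 8.0000)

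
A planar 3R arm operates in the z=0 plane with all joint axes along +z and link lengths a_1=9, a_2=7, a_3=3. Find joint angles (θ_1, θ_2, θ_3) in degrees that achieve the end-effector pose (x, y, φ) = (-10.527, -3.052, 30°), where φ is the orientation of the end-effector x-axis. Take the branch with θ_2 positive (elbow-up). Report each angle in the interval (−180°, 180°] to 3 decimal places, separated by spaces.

173.253 60.006 156.741

wrist centre = target − a_3·(cos φ, sin φ) = (-13.1251, -4.5520)
cos θ_2 = (192.9883−9²−7²)/(2·9·7) = 0.4999; θ_2 = 60.0061° (elbow-up)
β = atan2(-4.5520,-13.1251) = -160.8726°; ψ = atan2(6.0626,12.4994) = 25.8747°
θ_1 = β − ψ = -186.7473°
θ_3 = φ − θ_1 − θ_2 = 156.7412° (wrapped to (-180°,180°])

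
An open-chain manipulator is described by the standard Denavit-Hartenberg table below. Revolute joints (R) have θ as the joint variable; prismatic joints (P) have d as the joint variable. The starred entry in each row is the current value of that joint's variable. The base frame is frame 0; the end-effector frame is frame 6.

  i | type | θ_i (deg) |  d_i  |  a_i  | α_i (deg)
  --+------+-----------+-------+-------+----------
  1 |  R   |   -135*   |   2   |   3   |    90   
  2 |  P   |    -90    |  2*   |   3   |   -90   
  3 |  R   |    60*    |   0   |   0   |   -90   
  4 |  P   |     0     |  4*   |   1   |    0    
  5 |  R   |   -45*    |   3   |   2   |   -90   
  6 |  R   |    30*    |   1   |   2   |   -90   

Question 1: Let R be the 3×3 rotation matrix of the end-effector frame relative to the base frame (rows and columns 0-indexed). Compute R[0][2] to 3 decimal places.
-0.273

End-effector z-axis (col 2 of R) = (-0.2727,0.7727,-0.5732)
R[0][2] = -0.2727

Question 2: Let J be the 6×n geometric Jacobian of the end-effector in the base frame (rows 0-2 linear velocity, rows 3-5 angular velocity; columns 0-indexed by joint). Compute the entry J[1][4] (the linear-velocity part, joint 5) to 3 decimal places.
1.183

axis z_4 = (0.3536,-0.3536,0.8660); lever o_n−o_4 = (1.3901,-4.1222,0.0590)
cross product → J_v[:, 4] = (3.5490,1.1830,-0.9659)
J_ω[:, 4] = z_4
entry J[1][4] = 1.1830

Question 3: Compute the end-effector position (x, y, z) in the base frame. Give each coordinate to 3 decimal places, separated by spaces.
-0.119 -6.856 2.023

after link 1: o_1 = (-2.1213, -2.1213, 2.0000)
after link 2: o_2 = (-3.5355, -0.7071, -1.0000)
after link 3: o_3 = (-3.5355, -0.7071, -1.0000)
after link 4: o_4 = (-1.5089, -2.7337, 1.9641)
after link 5: o_5 = (-0.5823, -5.6604, 3.8551)
after link 6: o_6 = (-0.1188, -6.8559, 2.0231)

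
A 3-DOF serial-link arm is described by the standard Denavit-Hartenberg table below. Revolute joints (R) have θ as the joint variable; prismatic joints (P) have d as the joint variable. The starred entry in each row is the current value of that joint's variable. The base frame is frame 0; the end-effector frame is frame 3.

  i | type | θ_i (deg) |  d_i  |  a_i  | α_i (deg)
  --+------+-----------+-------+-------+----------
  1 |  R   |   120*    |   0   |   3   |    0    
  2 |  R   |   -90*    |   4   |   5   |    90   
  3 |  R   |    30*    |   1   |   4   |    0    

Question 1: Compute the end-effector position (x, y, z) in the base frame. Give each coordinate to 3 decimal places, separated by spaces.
6.330 5.964 6.000

after link 1: o_1 = (-1.5000, 2.5981, 0.0000)
after link 2: o_2 = (2.8301, 5.0981, 4.0000)
after link 3: o_3 = (6.3301, 5.9641, 6.0000)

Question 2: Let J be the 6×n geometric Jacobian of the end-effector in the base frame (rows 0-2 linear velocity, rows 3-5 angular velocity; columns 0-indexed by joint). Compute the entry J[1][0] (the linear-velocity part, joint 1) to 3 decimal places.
6.330

axis z_0 = ẑ; lever o_n−o_0 = (6.3301,5.9641,6.0000)
cross product → J_v[:, 0] = (-5.9641,6.3301,0.0000)
J_ω[:, 0] = z_0
entry J[1][0] = 6.3301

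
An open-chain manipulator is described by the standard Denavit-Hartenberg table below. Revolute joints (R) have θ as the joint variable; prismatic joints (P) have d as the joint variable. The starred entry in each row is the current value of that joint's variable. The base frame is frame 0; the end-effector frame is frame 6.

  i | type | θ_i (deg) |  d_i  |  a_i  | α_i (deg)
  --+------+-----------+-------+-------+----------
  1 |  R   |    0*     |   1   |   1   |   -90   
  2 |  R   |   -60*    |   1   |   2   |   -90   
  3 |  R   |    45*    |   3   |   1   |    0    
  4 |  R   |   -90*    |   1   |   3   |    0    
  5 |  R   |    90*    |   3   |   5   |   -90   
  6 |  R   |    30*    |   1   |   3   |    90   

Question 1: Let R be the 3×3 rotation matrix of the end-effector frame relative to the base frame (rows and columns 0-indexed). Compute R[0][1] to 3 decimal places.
-0.354

End-effector y-axis (col 1 of R) = (-0.3536,-0.7071,-0.6124)
R[0][1] = -0.3536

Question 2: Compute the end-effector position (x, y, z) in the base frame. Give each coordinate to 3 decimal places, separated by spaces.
after link 1: o_1 = (1.0000, 0.0000, 1.0000)
after link 2: o_2 = (2.0000, 1.0000, 2.7321)
after link 3: o_3 = (4.9516, 0.2929, 1.8444)
after link 4: o_4 = (6.8783, 2.4142, 3.1815)
after link 5: o_5 = (11.2442, -1.1213, 4.7434)
after link 6: o_6 = (10.5101, -3.6655, 6.4720)

10.510 -3.666 6.472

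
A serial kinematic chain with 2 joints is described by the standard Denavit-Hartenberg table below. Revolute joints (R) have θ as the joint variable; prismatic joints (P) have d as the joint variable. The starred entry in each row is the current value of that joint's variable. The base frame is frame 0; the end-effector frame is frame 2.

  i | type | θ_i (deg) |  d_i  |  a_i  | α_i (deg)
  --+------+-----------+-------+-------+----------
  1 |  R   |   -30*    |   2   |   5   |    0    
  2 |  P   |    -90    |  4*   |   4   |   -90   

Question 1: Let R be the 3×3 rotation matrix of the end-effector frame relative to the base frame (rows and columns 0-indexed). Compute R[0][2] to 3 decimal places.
End-effector z-axis (col 2 of R) = (0.8660,-0.5000,0.0000)
R[0][2] = 0.8660

0.866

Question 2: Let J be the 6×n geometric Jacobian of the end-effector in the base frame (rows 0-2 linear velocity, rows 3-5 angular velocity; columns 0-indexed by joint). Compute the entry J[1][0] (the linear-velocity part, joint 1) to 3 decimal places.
axis z_0 = ẑ; lever o_n−o_0 = (2.3301,-5.9641,6.0000)
cross product → J_v[:, 0] = (5.9641,2.3301,-0.0000)
J_ω[:, 0] = z_0
entry J[1][0] = 2.3301

2.330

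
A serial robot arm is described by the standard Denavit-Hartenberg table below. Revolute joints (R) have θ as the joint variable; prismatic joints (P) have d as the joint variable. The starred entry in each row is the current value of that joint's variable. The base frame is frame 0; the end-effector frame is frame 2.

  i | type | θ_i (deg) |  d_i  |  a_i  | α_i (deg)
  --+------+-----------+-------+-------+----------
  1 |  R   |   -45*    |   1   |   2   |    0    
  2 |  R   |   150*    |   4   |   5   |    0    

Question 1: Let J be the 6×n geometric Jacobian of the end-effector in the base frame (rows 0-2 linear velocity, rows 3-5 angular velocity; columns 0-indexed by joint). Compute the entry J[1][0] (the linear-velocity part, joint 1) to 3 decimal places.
0.120

axis z_0 = ẑ; lever o_n−o_0 = (0.1201,3.4154,5.0000)
cross product → J_v[:, 0] = (-3.4154,0.1201,0.0000)
J_ω[:, 0] = z_0
entry J[1][0] = 0.1201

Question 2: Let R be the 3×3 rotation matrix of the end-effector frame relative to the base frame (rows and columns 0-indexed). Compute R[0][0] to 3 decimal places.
End-effector x-axis (col 0 of R) = (-0.2588,0.9659,0.0000)
R[0][0] = -0.2588

-0.259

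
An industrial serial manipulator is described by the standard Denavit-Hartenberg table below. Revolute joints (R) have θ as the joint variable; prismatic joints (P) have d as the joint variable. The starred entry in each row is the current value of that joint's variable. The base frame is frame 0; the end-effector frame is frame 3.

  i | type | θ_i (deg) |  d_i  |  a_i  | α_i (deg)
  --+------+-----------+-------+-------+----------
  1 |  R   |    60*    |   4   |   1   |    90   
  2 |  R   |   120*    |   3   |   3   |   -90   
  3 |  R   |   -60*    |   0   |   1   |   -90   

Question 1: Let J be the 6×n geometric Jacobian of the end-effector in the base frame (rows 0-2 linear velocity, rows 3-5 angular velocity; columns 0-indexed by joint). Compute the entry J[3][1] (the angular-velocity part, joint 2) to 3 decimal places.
0.866

axis z_1 = (0.8660,-0.5000,0.0000); lever o_n−o_1 = (2.4731,-3.4486,3.0311)
cross product → J_v[:, 1] = (-1.5155,-2.6250,-1.7500)
J_ω[:, 1] = z_1
entry J[3][1] = 0.8660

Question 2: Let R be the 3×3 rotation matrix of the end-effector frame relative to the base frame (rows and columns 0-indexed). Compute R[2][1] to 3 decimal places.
0.500

End-effector y-axis (col 1 of R) = (0.4330,0.7500,0.5000)
R[2][1] = 0.5000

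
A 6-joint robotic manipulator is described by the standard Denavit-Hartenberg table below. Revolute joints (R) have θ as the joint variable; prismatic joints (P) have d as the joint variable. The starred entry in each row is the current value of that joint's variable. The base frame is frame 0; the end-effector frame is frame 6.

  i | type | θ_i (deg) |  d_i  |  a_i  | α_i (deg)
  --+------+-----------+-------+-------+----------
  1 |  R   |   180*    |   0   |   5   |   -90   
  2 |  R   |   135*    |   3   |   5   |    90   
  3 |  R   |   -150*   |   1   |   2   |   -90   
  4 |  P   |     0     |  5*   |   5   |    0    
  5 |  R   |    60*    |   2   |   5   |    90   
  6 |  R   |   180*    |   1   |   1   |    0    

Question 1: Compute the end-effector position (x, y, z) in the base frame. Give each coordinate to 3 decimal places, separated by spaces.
-3.642 7.995 1.420

after link 1: o_1 = (-5.0000, 0.0000, 0.0000)
after link 2: o_2 = (-1.4645, -3.0000, -3.5355)
after link 3: o_3 = (-3.3963, -2.0000, -3.0179)
after link 4: o_4 = (-4.6904, 4.8301, -1.7238)
after link 5: o_5 = (-2.4524, 7.8122, 2.1619)
after link 6: o_6 = (-3.6424, 7.9952, 1.4201)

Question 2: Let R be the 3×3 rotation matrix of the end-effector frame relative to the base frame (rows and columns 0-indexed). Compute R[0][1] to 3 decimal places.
End-effector y-axis (col 1 of R) = (-0.3536,-0.8660,0.3536)
R[0][1] = -0.3536

-0.354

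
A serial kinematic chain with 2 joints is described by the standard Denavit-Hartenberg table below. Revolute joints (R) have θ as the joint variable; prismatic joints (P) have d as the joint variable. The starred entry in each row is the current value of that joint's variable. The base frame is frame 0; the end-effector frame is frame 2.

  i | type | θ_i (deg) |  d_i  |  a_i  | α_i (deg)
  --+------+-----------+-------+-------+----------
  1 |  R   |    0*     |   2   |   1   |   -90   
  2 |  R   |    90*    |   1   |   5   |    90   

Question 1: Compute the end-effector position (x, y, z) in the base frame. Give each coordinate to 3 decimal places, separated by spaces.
after link 1: o_1 = (1.0000, 0.0000, 2.0000)
after link 2: o_2 = (1.0000, 1.0000, -3.0000)

1.000 1.000 -3.000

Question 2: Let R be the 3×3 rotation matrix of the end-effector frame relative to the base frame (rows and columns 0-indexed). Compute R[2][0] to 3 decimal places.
-1.000

End-effector x-axis (col 0 of R) = (0.0000,0.0000,-1.0000)
R[2][0] = -1.0000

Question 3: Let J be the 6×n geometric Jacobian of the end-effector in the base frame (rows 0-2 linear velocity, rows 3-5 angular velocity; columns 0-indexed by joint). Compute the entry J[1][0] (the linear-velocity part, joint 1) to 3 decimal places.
1.000

axis z_0 = ẑ; lever o_n−o_0 = (1.0000,1.0000,-3.0000)
cross product → J_v[:, 0] = (-1.0000,1.0000,0.0000)
J_ω[:, 0] = z_0
entry J[1][0] = 1.0000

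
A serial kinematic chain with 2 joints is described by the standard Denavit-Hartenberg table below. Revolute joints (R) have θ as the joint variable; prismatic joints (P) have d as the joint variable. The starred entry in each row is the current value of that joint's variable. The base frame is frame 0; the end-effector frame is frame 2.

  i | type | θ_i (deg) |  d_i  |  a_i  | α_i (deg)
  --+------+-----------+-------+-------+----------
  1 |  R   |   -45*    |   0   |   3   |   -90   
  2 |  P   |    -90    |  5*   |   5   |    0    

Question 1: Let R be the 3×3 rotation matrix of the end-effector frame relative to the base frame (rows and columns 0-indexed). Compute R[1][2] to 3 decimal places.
0.707

End-effector z-axis (col 2 of R) = (0.7071,0.7071,0.0000)
R[1][2] = 0.7071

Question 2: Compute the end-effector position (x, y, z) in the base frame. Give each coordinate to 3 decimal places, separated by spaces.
after link 1: o_1 = (2.1213, -2.1213, 0.0000)
after link 2: o_2 = (5.6569, 1.4142, 5.0000)

5.657 1.414 5.000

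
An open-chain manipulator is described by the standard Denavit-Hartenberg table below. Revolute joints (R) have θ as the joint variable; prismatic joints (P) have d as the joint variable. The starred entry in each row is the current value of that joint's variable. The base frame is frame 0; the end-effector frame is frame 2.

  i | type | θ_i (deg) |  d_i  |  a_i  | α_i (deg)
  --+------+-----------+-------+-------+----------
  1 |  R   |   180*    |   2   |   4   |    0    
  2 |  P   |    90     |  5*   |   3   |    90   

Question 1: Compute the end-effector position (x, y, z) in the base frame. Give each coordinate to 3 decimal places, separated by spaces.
-4.000 -3.000 7.000

after link 1: o_1 = (-4.0000, 0.0000, 2.0000)
after link 2: o_2 = (-4.0000, -3.0000, 7.0000)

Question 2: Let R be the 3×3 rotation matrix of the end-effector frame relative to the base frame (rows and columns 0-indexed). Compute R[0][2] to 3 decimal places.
End-effector z-axis (col 2 of R) = (-1.0000,0.0000,0.0000)
R[0][2] = -1.0000

-1.000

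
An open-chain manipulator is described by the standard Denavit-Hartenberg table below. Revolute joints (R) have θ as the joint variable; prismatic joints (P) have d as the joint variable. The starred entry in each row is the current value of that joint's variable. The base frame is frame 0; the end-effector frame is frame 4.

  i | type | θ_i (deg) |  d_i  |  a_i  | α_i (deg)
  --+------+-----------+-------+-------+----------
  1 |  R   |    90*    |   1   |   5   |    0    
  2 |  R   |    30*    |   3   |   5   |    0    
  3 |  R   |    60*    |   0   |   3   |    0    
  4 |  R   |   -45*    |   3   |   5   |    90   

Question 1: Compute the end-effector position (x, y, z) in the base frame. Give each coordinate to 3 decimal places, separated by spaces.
after link 1: o_1 = (0.0000, 5.0000, 1.0000)
after link 2: o_2 = (-2.5000, 9.3301, 4.0000)
after link 3: o_3 = (-5.5000, 9.3301, 4.0000)
after link 4: o_4 = (-9.0355, 12.8657, 7.0000)

-9.036 12.866 7.000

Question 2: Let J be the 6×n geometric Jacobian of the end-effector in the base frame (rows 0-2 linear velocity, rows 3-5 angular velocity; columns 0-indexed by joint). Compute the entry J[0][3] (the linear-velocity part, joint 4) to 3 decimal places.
axis z_3 = (0.0000,0.0000,1.0000); lever o_n−o_3 = (-3.5355,3.5355,3.0000)
cross product → J_v[:, 3] = (-3.5355,-3.5355,0.0000)
J_ω[:, 3] = z_3
entry J[0][3] = -3.5355

-3.536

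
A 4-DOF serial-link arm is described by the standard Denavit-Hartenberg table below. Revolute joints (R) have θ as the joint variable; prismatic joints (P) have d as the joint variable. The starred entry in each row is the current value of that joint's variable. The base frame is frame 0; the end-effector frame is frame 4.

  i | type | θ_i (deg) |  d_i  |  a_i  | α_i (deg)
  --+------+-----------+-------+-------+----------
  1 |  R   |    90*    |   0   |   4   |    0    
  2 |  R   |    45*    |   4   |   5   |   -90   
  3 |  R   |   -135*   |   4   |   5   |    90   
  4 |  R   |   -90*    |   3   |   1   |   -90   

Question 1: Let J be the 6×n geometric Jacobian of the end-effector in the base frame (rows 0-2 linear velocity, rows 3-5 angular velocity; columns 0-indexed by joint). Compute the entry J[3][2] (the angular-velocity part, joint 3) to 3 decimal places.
-0.707

axis z_2 = (-0.7071,-0.7071,0.0000); lever o_n−o_2 = (1.8787,-6.1213,1.4142)
cross product → J_v[:, 2] = (-1.0000,1.0000,5.6569)
J_ω[:, 2] = z_2
entry J[3][2] = -0.7071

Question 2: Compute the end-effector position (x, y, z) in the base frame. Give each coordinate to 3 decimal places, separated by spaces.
after link 1: o_1 = (0.0000, 4.0000, 0.0000)
after link 2: o_2 = (-3.5355, 7.5355, 4.0000)
after link 3: o_3 = (-3.8640, 2.2071, 7.5355)
after link 4: o_4 = (-1.6569, 1.4142, 5.4142)

-1.657 1.414 5.414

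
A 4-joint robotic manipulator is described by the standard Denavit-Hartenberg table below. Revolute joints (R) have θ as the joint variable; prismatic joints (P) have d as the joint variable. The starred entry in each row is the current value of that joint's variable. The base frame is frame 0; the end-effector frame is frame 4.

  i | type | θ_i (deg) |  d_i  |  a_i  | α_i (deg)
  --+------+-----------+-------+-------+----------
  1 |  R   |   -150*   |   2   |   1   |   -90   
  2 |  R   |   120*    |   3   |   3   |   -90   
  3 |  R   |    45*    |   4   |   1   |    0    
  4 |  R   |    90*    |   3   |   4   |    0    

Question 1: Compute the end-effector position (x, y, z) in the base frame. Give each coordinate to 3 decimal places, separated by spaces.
4.497 3.215 4.739

after link 1: o_1 = (-0.8660, -0.5000, 2.0000)
after link 2: o_2 = (1.9330, -2.3481, -0.5981)
after link 3: o_3 = (4.8856, 0.1731, 0.7896)
after link 4: o_4 = (4.4967, 3.2145, 4.7390)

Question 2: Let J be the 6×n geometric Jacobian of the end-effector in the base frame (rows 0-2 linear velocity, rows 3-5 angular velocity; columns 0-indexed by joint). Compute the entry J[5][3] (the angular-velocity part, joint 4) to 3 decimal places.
0.500

axis z_3 = (0.7500,0.4330,0.5000); lever o_n−o_3 = (-0.3890,3.0414,3.9495)
cross product → J_v[:, 3] = (0.1895,-3.1566,2.4495)
J_ω[:, 3] = z_3
entry J[5][3] = 0.5000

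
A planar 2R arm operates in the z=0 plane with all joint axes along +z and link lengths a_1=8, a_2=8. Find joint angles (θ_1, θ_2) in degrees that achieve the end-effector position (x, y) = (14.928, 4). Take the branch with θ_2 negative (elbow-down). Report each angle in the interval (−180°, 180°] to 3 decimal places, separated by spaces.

cos θ_2 = (238.8452−8²−8²)/(2·8·8) = 0.8660; θ_2 = -30.0054° (elbow-down)
β = atan2(4.0000,14.9280) = 15.0002°; ψ = atan2(-4.0007,14.9278) = -15.0027°
θ_1 = β − ψ = 30.0029°

30.003 -30.005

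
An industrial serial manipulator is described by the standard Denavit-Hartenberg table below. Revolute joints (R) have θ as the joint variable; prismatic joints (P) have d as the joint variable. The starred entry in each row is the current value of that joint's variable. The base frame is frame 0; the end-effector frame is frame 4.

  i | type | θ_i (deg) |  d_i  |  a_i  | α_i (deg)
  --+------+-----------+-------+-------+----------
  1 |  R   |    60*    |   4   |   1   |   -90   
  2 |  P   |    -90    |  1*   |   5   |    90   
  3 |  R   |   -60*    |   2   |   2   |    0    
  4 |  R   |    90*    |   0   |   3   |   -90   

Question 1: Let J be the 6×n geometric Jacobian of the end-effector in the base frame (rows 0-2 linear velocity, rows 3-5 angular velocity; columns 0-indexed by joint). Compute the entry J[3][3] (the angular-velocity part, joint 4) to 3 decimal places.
axis z_3 = (-0.5000,-0.8660,0.0000); lever o_n−o_3 = (-1.2990,0.7500,2.5981)
cross product → J_v[:, 3] = (-2.2500,1.2990,-1.5000)
J_ω[:, 3] = z_3
entry J[3][3] = -0.5000

-0.500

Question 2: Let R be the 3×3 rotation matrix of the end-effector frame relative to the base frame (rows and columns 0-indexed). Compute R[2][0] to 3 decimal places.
0.866

End-effector x-axis (col 0 of R) = (-0.4330,0.2500,0.8660)
R[2][0] = 0.8660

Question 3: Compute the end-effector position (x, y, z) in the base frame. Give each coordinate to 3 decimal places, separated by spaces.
after link 1: o_1 = (0.5000, 0.8660, 4.0000)
after link 2: o_2 = (-0.3660, 1.3660, 9.0000)
after link 3: o_3 = (0.1340, -1.2321, 10.0000)
after link 4: o_4 = (-1.1651, -0.4821, 12.5981)

-1.165 -0.482 12.598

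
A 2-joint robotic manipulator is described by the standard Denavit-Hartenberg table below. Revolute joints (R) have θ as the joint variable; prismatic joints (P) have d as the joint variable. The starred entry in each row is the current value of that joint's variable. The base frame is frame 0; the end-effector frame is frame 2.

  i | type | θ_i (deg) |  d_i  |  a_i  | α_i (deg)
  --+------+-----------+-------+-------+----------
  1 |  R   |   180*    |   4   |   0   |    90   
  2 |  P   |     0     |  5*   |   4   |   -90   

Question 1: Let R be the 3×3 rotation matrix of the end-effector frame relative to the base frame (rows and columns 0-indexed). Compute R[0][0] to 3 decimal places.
End-effector x-axis (col 0 of R) = (-1.0000,0.0000,0.0000)
R[0][0] = -1.0000

-1.000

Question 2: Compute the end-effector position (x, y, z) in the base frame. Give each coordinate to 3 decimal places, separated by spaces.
after link 1: o_1 = (0.0000, 0.0000, 4.0000)
after link 2: o_2 = (-4.0000, 5.0000, 4.0000)

-4.000 5.000 4.000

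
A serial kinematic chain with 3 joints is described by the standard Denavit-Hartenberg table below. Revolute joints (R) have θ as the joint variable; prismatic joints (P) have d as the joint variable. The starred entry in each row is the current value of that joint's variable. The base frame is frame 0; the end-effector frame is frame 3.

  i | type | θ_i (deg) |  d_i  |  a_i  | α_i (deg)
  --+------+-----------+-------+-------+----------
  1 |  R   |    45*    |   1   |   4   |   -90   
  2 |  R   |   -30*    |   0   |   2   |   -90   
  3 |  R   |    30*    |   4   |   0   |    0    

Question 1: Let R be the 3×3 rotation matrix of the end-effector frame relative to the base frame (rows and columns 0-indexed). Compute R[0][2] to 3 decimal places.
0.354

End-effector z-axis (col 2 of R) = (0.3536,0.3536,-0.8660)
R[0][2] = 0.3536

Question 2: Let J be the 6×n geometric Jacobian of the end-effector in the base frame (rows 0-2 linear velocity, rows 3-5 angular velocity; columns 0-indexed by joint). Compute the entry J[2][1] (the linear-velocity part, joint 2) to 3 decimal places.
-3.732

axis z_1 = (-0.7071,0.7071,0.0000); lever o_n−o_1 = (2.6390,2.6390,-2.4641)
cross product → J_v[:, 1] = (-1.7424,-1.7424,-3.7321)
J_ω[:, 1] = z_1
entry J[2][1] = -3.7321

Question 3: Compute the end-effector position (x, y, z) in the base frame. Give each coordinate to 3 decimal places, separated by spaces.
5.467 5.467 -1.464

after link 1: o_1 = (2.8284, 2.8284, 1.0000)
after link 2: o_2 = (4.0532, 4.0532, 2.0000)
after link 3: o_3 = (5.4674, 5.4674, -1.4641)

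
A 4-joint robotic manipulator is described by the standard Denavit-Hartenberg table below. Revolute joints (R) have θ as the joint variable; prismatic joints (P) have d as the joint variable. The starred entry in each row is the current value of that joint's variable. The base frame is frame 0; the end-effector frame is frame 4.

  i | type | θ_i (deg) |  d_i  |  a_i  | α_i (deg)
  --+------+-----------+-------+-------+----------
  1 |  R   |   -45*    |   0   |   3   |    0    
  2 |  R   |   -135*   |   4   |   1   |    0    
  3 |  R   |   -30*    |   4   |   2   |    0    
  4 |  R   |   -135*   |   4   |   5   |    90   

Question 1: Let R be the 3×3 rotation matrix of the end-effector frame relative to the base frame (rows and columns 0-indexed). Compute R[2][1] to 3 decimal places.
End-effector y-axis (col 1 of R) = (-0.0000,0.0000,1.0000)
R[2][1] = 1.0000

1.000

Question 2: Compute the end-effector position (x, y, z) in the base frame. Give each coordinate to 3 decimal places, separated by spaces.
4.219 0.173 12.000

after link 1: o_1 = (2.1213, -2.1213, 0.0000)
after link 2: o_2 = (1.1213, -2.1213, 4.0000)
after link 3: o_3 = (-0.6107, -1.1213, 8.0000)
after link 4: o_4 = (4.2189, 0.1728, 12.0000)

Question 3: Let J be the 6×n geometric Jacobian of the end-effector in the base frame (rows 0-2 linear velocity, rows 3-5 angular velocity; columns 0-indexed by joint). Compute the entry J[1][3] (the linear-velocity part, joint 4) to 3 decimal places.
4.830

axis z_3 = (0.0000,0.0000,1.0000); lever o_n−o_3 = (4.8296,1.2941,4.0000)
cross product → J_v[:, 3] = (-1.2941,4.8296,0.0000)
J_ω[:, 3] = z_3
entry J[1][3] = 4.8296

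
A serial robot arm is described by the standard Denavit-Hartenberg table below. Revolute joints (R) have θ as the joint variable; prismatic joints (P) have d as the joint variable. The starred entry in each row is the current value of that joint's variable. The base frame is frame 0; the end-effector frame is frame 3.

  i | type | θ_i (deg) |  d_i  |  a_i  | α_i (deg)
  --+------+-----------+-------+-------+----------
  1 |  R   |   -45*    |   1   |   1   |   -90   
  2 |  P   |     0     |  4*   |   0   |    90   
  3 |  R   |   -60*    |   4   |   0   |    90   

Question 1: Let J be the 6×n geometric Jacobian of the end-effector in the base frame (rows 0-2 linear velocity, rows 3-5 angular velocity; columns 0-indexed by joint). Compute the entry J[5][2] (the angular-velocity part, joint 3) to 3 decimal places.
1.000

axis z_2 = (0.0000,0.0000,1.0000); lever o_n−o_2 = (0.0000,0.0000,4.0000)
cross product → J_v[:, 2] = (0.0000,0.0000,0.0000)
J_ω[:, 2] = z_2
entry J[5][2] = 1.0000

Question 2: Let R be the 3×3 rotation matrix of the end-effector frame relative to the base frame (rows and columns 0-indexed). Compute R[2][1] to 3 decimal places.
End-effector y-axis (col 1 of R) = (0.0000,-0.0000,1.0000)
R[2][1] = 1.0000

1.000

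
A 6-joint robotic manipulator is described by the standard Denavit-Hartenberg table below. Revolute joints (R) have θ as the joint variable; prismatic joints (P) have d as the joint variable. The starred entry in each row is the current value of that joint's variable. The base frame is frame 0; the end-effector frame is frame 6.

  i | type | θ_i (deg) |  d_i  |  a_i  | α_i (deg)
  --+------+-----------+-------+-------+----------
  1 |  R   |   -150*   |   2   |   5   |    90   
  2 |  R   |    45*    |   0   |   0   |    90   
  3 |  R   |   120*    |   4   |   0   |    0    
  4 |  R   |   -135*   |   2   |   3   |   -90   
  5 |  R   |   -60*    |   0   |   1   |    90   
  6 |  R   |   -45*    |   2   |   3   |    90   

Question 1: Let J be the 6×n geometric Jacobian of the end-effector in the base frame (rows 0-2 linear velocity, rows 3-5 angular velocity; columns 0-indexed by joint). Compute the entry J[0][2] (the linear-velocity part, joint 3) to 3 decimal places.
axis z_2 = (-0.6124,-0.3536,-0.7071); lever o_n−o_2 = (-5.8883,-6.6110,-5.3174)
cross product → J_v[:, 2] = (-2.7947,0.9074,1.9666)
J_ω[:, 2] = z_2
entry J[0][2] = -2.7947

-2.795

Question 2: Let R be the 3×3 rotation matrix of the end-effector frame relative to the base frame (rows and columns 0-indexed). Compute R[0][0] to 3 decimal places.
-0.085

End-effector x-axis (col 0 of R) = (-0.0848,-0.9433,-0.3209)
R[0][0] = -0.0848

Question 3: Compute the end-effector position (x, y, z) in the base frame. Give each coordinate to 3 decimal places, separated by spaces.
-10.218 -9.111 -3.317

after link 1: o_1 = (-4.3301, -2.5000, 2.0000)
after link 2: o_2 = (-4.3301, -2.5000, 2.0000)
after link 3: o_3 = (-6.7796, -3.9142, -0.8284)
after link 4: o_4 = (-9.3907, -6.3183, -0.1936)
after link 5: o_5 = (-10.1520, -6.9073, -0.4645)
after link 6: o_6 = (-10.2184, -9.1110, -3.3174)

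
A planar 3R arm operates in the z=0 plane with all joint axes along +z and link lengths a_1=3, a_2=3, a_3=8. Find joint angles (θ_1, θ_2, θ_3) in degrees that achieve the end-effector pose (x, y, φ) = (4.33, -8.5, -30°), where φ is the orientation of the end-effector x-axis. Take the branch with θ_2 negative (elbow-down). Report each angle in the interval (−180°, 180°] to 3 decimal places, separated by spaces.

wrist centre = target − a_3·(cos φ, sin φ) = (-2.5982, -4.5000)
cos θ_2 = (27.0007−3²−3²)/(2·3·3) = 0.5000; θ_2 = -59.9976° (elbow-down)
β = atan2(-4.5000,-2.5982) = -120.0012°; ψ = atan2(-2.5980,4.5001) = -29.9988°
θ_1 = β − ψ = -90.0024°
θ_3 = φ − θ_1 − θ_2 = 120.0000° (wrapped to (-180°,180°])

-90.002 -59.998 120.000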